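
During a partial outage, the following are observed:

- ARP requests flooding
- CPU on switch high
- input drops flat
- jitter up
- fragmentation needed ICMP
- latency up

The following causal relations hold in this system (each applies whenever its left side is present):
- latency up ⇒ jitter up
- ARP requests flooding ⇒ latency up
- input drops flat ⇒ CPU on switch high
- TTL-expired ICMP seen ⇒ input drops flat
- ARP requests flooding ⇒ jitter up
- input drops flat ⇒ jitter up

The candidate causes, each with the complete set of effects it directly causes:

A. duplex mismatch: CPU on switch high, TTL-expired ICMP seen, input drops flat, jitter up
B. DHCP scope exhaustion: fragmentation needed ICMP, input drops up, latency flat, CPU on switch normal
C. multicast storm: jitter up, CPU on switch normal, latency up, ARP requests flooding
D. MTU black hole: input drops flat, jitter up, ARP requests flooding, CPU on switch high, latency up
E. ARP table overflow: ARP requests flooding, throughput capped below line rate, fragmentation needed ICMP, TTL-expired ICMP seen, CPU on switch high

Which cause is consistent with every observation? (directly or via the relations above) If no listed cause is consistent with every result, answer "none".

E

For each candidate, compare predicted effects to what was observed:
(A) duplex mismatch — ARP requests flooding miss; CPU on switch high match; input drops flat match; jitter up match; fragmentation needed ICMP miss; latency up miss
(B) DHCP scope exhaustion — ARP requests flooding miss; CPU on switch high miss; input drops flat miss; jitter up miss; fragmentation needed ICMP match; latency up miss
(C) multicast storm — fails on CPU on switch high, input drops flat, fragmentation needed ICMP (predicts CPU on switch normal, not CPU on switch high)
(D) MTU black hole — ARP requests flooding match; CPU on switch high match; input drops flat match; jitter up match; fragmentation needed ICMP miss; latency up match
(E) ARP table overflow — accounts for every observation (input drops flat by TTL-expired ICMP seen → input drops flat)
(E) alone accounts for all the evidence.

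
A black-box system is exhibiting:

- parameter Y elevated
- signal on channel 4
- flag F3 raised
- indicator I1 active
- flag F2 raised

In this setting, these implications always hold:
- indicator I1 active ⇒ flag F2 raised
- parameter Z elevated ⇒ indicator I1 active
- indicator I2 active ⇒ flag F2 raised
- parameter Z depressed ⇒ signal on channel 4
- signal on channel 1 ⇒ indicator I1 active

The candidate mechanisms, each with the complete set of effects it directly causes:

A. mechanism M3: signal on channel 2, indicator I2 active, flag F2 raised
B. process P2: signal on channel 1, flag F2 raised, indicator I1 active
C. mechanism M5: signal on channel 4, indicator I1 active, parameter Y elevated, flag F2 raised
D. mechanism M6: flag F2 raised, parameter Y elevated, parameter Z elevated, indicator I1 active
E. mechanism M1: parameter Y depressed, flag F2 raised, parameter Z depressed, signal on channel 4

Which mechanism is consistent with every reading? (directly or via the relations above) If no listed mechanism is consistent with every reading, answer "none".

Testing each hypothesis:
(A) mechanism M3 — parameter Y elevated miss; signal on channel 4 miss; flag F3 raised miss; indicator I1 active miss; flag F2 raised match
(B) process P2 — parameter Y elevated miss; signal on channel 4 miss; flag F3 raised miss; indicator I1 active match; flag F2 raised match
(C) mechanism M5 — parameter Y elevated match; signal on channel 4 match; flag F3 raised miss; indicator I1 active match; flag F2 raised match
(D) mechanism M6 — does not account for signal on channel 4, flag F3 raised
(E) mechanism M1 — parameter Y elevated miss; signal on channel 4 match; flag F3 raised miss; indicator I1 active miss; flag F2 raised match
No candidate is consistent with all observations.

none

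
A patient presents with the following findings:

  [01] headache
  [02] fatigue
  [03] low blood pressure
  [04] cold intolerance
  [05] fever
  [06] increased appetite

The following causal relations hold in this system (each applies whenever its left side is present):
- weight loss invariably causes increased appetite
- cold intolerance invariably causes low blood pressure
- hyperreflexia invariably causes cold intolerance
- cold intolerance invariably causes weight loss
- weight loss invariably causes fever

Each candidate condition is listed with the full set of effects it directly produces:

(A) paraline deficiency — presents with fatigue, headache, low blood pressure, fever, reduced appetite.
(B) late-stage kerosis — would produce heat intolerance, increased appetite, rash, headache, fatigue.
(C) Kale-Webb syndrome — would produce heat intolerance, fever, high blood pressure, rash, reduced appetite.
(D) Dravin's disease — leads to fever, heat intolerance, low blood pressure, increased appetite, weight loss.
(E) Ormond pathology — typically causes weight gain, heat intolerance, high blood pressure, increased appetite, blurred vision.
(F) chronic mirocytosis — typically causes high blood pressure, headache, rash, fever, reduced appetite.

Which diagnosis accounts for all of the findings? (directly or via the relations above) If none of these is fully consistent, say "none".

For each candidate, compare predicted effects to what was observed:
(A) paraline deficiency — fails on cold intolerance, increased appetite (predicts reduced appetite, not increased appetite)
(B) late-stage kerosis — headache +; fatigue +; low blood pressure -; cold intolerance -; fever -; increased appetite +
(C) Kale-Webb syndrome — headache -; fatigue -; low blood pressure -; cold intolerance -; fever +; increased appetite -
(D) Dravin's disease — headache -; fatigue -; low blood pressure +; cold intolerance -; fever +; increased appetite +
(E) Ormond pathology — fails on headache, fatigue, low blood pressure, cold intolerance, fever (predicts high blood pressure, not low blood pressure; predicts heat intolerance, not cold intolerance)
(F) chronic mirocytosis — headache +; fatigue -; low blood pressure -; cold intolerance -; fever +; increased appetite -
No candidate is consistent with all observations.

none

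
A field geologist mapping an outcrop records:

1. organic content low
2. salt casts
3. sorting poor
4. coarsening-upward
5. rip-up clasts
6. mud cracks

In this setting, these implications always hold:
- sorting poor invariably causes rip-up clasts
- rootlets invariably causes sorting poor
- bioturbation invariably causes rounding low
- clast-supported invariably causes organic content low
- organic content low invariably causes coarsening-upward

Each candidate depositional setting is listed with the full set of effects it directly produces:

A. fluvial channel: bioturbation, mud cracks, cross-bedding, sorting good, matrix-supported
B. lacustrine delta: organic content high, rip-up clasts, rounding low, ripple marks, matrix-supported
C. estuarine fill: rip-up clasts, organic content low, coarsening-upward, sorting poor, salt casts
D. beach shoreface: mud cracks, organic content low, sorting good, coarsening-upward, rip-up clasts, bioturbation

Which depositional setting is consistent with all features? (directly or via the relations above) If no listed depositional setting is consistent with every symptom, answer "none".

Testing each hypothesis:
(A) fluvial channel — fails on organic content low, salt casts, sorting poor, coarsening-upward, rip-up clasts (predicts sorting good, not sorting poor)
(B) lacustrine delta — fails on organic content low, salt casts, sorting poor, coarsening-upward, mud cracks (predicts organic content high, not organic content low)
(C) estuarine fill — does not account for mud cracks
(D) beach shoreface — fails on salt casts, sorting poor (predicts sorting good, not sorting poor)
Every candidate fails on at least one observation.

none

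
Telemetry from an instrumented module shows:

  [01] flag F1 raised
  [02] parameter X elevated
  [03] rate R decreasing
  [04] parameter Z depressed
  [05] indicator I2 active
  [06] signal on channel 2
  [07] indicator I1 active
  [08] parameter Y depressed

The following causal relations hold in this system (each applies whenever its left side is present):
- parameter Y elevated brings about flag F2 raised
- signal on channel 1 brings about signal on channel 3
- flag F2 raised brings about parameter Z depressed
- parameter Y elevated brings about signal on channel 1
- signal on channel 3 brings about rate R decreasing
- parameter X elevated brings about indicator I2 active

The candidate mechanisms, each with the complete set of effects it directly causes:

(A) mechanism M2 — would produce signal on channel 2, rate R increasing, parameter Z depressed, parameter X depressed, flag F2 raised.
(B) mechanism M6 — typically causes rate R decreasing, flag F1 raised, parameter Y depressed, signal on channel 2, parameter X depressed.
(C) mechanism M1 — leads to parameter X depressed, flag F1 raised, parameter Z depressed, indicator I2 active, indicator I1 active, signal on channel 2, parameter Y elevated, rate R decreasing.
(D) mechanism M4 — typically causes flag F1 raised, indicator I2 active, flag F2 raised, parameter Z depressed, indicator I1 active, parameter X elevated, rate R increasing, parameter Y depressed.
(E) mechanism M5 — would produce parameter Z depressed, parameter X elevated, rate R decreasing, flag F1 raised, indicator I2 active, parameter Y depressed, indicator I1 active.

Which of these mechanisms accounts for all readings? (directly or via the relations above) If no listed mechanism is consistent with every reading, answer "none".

Per-candidate check:
(A) mechanism M2 — flag F1 raised miss; parameter X elevated miss; rate R decreasing miss; parameter Z depressed match; indicator I2 active miss; signal on channel 2 match; indicator I1 active miss; parameter Y depressed miss
(B) mechanism M6 — flag F1 raised match; parameter X elevated miss; rate R decreasing match; parameter Z depressed miss; indicator I2 active miss; signal on channel 2 match; indicator I1 active miss; parameter Y depressed match
(C) mechanism M1 — fails on parameter X elevated, parameter Y depressed (predicts parameter X depressed, not parameter X elevated; predicts parameter Y elevated, not parameter Y depressed)
(D) mechanism M4 — flag F1 raised match; parameter X elevated match; rate R decreasing miss; parameter Z depressed match; indicator I2 active match; signal on channel 2 miss; indicator I1 active match; parameter Y depressed match
(E) mechanism M5 — flag F1 raised match; parameter X elevated match; rate R decreasing match; parameter Z depressed match; indicator I2 active match; signal on channel 2 miss; indicator I1 active match; parameter Y depressed match
No candidate is consistent with all observations.

none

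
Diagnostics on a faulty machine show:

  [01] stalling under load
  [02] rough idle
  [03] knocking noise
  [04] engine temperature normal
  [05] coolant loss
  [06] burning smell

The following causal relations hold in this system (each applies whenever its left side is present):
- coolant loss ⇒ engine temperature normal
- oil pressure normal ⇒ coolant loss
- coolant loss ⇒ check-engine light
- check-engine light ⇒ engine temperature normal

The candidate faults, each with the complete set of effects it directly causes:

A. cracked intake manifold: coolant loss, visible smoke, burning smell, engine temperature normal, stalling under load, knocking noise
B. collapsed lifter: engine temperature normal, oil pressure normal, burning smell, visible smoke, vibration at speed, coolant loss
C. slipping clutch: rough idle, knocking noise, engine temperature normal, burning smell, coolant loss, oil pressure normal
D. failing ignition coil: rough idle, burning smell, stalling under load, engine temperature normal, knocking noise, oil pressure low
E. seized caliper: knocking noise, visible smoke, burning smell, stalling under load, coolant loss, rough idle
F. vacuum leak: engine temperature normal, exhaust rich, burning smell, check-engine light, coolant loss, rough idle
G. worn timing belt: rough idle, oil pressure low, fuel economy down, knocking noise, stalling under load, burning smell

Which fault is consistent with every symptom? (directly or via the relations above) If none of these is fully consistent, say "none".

E

Checking each candidate against the observations:
(A) cracked intake manifold — does not account for rough idle
(B) collapsed lifter — stalling under load -; rough idle -; knocking noise -; engine temperature normal +; coolant loss +; burning smell +
(C) slipping clutch — does not account for stalling under load
(D) failing ignition coil — does not account for coolant loss
(E) seized caliper — stalling under load +; rough idle +; knocking noise +; engine temperature normal + (via coolant loss → engine temperature normal); coolant loss +; burning smell +
(F) vacuum leak — stalling under load -; rough idle +; knocking noise -; engine temperature normal +; coolant loss +; burning smell +
(G) worn timing belt — does not account for engine temperature normal, coolant loss
(E) is the only candidate with no mismatches.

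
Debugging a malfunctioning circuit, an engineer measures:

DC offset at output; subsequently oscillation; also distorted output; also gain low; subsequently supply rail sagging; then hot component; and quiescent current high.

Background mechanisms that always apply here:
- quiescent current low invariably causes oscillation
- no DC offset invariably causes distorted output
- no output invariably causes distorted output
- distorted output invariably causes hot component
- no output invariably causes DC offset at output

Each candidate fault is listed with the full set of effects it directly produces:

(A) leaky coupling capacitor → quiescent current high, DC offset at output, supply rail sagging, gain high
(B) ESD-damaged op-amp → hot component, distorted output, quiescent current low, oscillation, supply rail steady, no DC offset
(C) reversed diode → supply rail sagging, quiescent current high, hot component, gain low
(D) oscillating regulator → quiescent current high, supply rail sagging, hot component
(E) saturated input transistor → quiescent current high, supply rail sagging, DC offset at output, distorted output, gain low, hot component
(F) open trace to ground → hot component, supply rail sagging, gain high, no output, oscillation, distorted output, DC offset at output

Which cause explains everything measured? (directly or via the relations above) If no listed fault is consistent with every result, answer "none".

Testing each hypothesis:
(A) leaky coupling capacitor — DC offset at output +; oscillation -; distorted output -; gain low -; supply rail sagging +; hot component -; quiescent current high +
(B) ESD-damaged op-amp — fails on DC offset at output, gain low, supply rail sagging, quiescent current high (predicts no DC offset, not DC offset at output; predicts supply rail steady, not supply rail sagging; predicts quiescent current low, not quiescent current high)
(C) reversed diode — does not account for DC offset at output, oscillation, distorted output
(D) oscillating regulator — does not account for DC offset at output, oscillation, distorted output, gain low
(E) saturated input transistor — does not account for oscillation
(F) open trace to ground — fails on gain low, quiescent current high (predicts gain high, not gain low)
Every candidate fails on at least one observation.

none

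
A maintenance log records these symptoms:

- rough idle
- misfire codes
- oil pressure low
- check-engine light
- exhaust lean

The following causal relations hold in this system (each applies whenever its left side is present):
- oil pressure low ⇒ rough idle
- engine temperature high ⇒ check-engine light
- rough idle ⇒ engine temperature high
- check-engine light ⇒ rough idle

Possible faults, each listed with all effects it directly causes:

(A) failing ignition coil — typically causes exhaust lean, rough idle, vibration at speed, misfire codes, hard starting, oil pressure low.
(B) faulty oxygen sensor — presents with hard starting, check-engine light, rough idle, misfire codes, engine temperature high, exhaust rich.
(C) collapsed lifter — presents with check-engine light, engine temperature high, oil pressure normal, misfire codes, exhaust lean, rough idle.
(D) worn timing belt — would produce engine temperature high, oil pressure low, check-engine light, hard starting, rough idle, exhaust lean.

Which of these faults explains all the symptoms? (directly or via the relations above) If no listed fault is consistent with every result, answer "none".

A

Per-candidate check:
(A) failing ignition coil — rough idle ✓; misfire codes ✓; oil pressure low ✓; check-engine light ✓ (by rough idle → engine temperature high → check-engine light); exhaust lean ✓
(B) faulty oxygen sensor — fails on oil pressure low, exhaust lean (predicts exhaust rich, not exhaust lean)
(C) collapsed lifter — rough idle ✓; misfire codes ✓; oil pressure low ✗; check-engine light ✓; exhaust lean ✓
(D) worn timing belt — does not account for misfire codes
(A) alone accounts for all the evidence.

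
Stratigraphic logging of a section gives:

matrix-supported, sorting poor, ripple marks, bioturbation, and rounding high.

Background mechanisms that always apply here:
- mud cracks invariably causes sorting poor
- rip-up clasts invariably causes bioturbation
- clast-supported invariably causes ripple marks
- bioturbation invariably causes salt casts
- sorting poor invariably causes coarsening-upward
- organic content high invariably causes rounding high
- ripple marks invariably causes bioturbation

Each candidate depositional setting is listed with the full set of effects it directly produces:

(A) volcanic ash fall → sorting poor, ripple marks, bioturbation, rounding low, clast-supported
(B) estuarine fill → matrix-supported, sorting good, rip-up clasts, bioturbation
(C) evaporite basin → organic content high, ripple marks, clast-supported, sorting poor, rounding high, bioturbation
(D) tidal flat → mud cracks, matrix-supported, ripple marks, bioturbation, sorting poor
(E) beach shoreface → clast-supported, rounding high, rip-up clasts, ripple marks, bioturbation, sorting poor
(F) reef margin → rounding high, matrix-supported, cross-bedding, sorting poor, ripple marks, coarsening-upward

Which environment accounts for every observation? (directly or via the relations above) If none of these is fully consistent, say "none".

For each candidate, compare predicted effects to what was observed:
(A) volcanic ash fall — fails on matrix-supported, rounding high (predicts clast-supported, not matrix-supported; predicts rounding low, not rounding high)
(B) estuarine fill — fails on sorting poor, ripple marks, rounding high (predicts sorting good, not sorting poor)
(C) evaporite basin — fails on matrix-supported (predicts clast-supported, not matrix-supported)
(D) tidal flat — matrix-supported +; sorting poor +; ripple marks +; bioturbation +; rounding high -
(E) beach shoreface — matrix-supported -; sorting poor +; ripple marks +; bioturbation +; rounding high +
(F) reef margin — matrix-supported +; sorting poor +; ripple marks +; bioturbation + (via ripple marks → bioturbation); rounding high +
(F) alone accounts for all the evidence.

F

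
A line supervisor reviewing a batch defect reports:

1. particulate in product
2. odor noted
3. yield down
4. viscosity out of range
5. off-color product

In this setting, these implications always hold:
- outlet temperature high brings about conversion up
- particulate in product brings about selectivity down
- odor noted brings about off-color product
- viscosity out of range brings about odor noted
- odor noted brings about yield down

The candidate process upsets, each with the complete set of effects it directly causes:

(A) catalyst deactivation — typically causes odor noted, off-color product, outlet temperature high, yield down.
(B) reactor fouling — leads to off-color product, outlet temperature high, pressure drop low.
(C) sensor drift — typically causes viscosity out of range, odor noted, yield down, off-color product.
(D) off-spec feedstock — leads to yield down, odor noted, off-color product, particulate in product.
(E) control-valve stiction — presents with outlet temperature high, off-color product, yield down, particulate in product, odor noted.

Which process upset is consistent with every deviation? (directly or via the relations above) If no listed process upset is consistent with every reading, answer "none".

none

Testing each hypothesis:
(A) catalyst deactivation — does not account for particulate in product, viscosity out of range
(B) reactor fouling — does not account for particulate in product, odor noted, yield down, viscosity out of range
(C) sensor drift — particulate in product -; odor noted +; yield down +; viscosity out of range +; off-color product +
(D) off-spec feedstock — does not account for viscosity out of range
(E) control-valve stiction — particulate in product +; odor noted +; yield down +; viscosity out of range -; off-color product +
Every candidate fails on at least one observation.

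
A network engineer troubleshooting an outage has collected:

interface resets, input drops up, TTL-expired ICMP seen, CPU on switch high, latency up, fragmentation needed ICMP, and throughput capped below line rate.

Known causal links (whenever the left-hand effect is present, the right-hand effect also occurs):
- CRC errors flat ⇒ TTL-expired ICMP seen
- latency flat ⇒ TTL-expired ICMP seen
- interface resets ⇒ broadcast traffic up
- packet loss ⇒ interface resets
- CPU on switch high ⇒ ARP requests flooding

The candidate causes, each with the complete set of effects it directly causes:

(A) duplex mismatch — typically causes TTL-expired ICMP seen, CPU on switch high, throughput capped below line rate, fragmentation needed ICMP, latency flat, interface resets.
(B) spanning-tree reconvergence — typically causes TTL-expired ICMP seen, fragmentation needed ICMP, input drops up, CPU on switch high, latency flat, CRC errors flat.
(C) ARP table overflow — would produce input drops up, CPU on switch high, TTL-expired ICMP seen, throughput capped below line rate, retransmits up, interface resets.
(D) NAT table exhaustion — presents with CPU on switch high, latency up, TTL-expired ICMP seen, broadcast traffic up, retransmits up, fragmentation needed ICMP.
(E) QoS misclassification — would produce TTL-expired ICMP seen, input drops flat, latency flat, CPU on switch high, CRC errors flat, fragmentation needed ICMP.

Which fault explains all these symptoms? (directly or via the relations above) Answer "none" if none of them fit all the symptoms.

Per-candidate check:
(A) duplex mismatch — fails on input drops up, latency up (predicts latency flat, not latency up)
(B) spanning-tree reconvergence — interface resets ✗; input drops up ✓; TTL-expired ICMP seen ✓; CPU on switch high ✓; latency up ✗; fragmentation needed ICMP ✓; throughput capped below line rate ✗
(C) ARP table overflow — does not account for latency up, fragmentation needed ICMP
(D) NAT table exhaustion — interface resets ✗; input drops up ✗; TTL-expired ICMP seen ✓; CPU on switch high ✓; latency up ✓; fragmentation needed ICMP ✓; throughput capped below line rate ✗
(E) QoS misclassification — interface resets ✗; input drops up ✗; TTL-expired ICMP seen ✓; CPU on switch high ✓; latency up ✗; fragmentation needed ICMP ✓; throughput capped below line rate ✗
No candidate is consistent with all observations.

none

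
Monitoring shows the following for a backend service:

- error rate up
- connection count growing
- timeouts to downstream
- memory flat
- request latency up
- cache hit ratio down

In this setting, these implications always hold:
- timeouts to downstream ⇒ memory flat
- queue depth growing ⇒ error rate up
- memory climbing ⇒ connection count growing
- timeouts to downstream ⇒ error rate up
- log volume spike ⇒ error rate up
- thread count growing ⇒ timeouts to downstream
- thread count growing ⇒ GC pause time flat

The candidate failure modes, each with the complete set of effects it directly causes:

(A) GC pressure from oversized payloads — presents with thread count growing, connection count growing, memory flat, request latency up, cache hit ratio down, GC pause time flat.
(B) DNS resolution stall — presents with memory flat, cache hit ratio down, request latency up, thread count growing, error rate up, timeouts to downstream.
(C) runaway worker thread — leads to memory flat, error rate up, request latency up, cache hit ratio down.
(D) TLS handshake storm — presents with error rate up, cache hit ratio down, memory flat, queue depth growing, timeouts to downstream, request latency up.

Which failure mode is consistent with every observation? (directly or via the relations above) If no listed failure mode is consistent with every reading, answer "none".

For each candidate, compare predicted effects to what was observed:
(A) GC pressure from oversized payloads — accounts for every observation (error rate up through thread count growing → timeouts to downstream → error rate up)
(B) DNS resolution stall — does not account for connection count growing
(C) runaway worker thread — error rate up ✓; connection count growing ✗; timeouts to downstream ✗; memory flat ✓; request latency up ✓; cache hit ratio down ✓
(D) TLS handshake storm — does not account for connection count growing
Only (A) is consistent with every observation.

A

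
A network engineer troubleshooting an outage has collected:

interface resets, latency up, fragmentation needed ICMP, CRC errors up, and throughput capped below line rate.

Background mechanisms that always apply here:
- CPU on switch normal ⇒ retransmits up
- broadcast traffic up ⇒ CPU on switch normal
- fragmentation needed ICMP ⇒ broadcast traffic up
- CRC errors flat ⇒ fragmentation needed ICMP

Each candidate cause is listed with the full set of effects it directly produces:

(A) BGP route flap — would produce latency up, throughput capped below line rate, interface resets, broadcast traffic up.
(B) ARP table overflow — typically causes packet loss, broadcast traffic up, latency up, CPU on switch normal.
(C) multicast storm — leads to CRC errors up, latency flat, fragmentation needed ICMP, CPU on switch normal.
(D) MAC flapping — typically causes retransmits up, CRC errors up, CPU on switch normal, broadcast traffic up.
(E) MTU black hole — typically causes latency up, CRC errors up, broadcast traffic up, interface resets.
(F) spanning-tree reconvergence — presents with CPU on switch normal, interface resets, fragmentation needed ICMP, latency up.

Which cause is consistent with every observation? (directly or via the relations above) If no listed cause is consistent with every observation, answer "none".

Per-candidate check:
(A) BGP route flap — interface resets match; latency up match; fragmentation needed ICMP miss; CRC errors up miss; throughput capped below line rate match
(B) ARP table overflow — interface resets miss; latency up match; fragmentation needed ICMP miss; CRC errors up miss; throughput capped below line rate miss
(C) multicast storm — fails on interface resets, latency up, throughput capped below line rate (predicts latency flat, not latency up)
(D) MAC flapping — interface resets miss; latency up miss; fragmentation needed ICMP miss; CRC errors up match; throughput capped below line rate miss
(E) MTU black hole — does not account for fragmentation needed ICMP, throughput capped below line rate
(F) spanning-tree reconvergence — interface resets match; latency up match; fragmentation needed ICMP match; CRC errors up miss; throughput capped below line rate miss
None of the listed candidates fits everything.

none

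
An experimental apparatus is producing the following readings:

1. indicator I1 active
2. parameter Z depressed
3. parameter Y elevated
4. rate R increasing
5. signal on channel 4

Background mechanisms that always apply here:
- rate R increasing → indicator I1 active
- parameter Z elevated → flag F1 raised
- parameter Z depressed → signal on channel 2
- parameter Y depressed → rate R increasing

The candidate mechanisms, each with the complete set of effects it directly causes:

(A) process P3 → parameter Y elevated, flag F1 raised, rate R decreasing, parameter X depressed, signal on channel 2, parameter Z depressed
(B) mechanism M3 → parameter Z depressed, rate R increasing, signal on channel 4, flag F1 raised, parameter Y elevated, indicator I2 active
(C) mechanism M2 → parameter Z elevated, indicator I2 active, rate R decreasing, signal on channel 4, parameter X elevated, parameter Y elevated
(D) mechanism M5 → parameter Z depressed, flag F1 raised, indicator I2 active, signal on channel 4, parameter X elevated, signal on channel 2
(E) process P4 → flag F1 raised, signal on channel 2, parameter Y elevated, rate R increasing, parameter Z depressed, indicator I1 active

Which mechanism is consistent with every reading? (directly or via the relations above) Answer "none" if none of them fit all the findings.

B

Testing each hypothesis:
(A) process P3 — indicator I1 active ✗; parameter Z depressed ✓; parameter Y elevated ✓; rate R increasing ✗; signal on channel 4 ✗
(B) mechanism M3 — accounts for every observation (indicator I1 active through rate R increasing → indicator I1 active)
(C) mechanism M2 — indicator I1 active ✗; parameter Z depressed ✗; parameter Y elevated ✓; rate R increasing ✗; signal on channel 4 ✓
(D) mechanism M5 — does not account for indicator I1 active, parameter Y elevated, rate R increasing
(E) process P4 — does not account for signal on channel 4
Only (B) is consistent with every observation.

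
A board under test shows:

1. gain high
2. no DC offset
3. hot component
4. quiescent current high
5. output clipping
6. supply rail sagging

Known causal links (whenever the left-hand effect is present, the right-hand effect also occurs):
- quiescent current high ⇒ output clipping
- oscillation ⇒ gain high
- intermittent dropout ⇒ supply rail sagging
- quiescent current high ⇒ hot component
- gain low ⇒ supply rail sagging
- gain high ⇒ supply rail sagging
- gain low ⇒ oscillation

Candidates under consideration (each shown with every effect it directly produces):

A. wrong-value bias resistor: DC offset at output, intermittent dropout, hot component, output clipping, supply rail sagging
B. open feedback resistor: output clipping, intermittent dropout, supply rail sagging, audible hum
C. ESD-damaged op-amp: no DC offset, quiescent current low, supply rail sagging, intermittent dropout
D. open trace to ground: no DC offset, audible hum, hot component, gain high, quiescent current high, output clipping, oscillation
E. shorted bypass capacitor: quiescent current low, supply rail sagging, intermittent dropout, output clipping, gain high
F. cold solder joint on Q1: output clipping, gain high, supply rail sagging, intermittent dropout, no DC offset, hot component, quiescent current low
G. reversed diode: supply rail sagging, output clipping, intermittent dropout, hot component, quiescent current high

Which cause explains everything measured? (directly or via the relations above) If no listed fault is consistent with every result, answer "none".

Checking each candidate against the observations:
(A) wrong-value bias resistor — gain high miss; no DC offset miss; hot component match; quiescent current high miss; output clipping match; supply rail sagging match
(B) open feedback resistor — gain high miss; no DC offset miss; hot component miss; quiescent current high miss; output clipping match; supply rail sagging match
(C) ESD-damaged op-amp — fails on gain high, hot component, quiescent current high, output clipping (predicts quiescent current low, not quiescent current high)
(D) open trace to ground — gain high match; no DC offset match; hot component match; quiescent current high match; output clipping match; supply rail sagging match (through gain high → supply rail sagging)
(E) shorted bypass capacitor — gain high match; no DC offset miss; hot component miss; quiescent current high miss; output clipping match; supply rail sagging match
(F) cold solder joint on Q1 — fails on quiescent current high (predicts quiescent current low, not quiescent current high)
(G) reversed diode — does not account for gain high, no DC offset
Only (D) is consistent with every observation.

D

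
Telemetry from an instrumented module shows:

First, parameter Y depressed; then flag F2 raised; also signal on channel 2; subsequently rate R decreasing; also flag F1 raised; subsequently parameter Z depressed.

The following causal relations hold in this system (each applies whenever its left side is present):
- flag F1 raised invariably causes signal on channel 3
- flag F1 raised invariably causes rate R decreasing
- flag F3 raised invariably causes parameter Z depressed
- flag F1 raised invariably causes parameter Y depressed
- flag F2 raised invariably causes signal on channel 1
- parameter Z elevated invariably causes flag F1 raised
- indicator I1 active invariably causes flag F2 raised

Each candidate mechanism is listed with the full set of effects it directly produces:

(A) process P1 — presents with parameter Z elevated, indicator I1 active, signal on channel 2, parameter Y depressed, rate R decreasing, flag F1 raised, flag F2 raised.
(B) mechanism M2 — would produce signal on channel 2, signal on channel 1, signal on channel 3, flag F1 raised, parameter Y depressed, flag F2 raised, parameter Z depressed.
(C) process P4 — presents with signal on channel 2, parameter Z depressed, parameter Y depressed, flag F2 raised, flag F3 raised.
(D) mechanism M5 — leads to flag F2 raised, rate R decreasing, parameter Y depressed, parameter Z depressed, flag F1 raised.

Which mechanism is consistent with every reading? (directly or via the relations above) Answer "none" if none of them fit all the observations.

Checking each candidate against the observations:
(A) process P1 — fails on parameter Z depressed (predicts parameter Z elevated, not parameter Z depressed)
(B) mechanism M2 — parameter Y depressed yes; flag F2 raised yes; signal on channel 2 yes; rate R decreasing yes (by flag F1 raised → rate R decreasing); flag F1 raised yes; parameter Z depressed yes
(C) process P4 — parameter Y depressed yes; flag F2 raised yes; signal on channel 2 yes; rate R decreasing NO; flag F1 raised NO; parameter Z depressed yes
(D) mechanism M5 — does not account for signal on channel 2
Only (B) is consistent with every observation.

B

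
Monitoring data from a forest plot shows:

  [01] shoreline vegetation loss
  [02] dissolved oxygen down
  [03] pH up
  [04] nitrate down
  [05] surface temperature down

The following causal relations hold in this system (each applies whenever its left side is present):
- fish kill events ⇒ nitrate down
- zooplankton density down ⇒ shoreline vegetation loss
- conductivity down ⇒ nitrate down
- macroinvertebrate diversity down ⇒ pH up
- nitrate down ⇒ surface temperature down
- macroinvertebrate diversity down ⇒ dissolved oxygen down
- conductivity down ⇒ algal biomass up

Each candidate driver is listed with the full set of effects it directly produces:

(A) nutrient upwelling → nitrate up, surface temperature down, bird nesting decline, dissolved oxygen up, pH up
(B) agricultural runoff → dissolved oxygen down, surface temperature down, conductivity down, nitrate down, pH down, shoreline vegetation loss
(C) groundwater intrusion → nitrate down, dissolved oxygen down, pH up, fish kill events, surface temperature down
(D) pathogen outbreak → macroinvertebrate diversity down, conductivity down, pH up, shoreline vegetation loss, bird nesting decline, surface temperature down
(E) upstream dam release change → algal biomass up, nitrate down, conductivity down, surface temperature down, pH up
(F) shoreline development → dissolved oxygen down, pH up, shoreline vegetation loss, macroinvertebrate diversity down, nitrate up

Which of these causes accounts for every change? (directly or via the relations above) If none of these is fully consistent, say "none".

Per-candidate check:
(A) nutrient upwelling — shoreline vegetation loss NO; dissolved oxygen down NO; pH up yes; nitrate down NO; surface temperature down yes
(B) agricultural runoff — shoreline vegetation loss yes; dissolved oxygen down yes; pH up NO; nitrate down yes; surface temperature down yes
(C) groundwater intrusion — does not account for shoreline vegetation loss
(D) pathogen outbreak — shoreline vegetation loss yes; dissolved oxygen down yes (by macroinvertebrate diversity down → dissolved oxygen down); pH up yes; nitrate down yes (by conductivity down → nitrate down); surface temperature down yes
(E) upstream dam release change — shoreline vegetation loss NO; dissolved oxygen down NO; pH up yes; nitrate down yes; surface temperature down yes
(F) shoreline development — fails on nitrate down, surface temperature down (predicts nitrate up, not nitrate down)
Only (D) is consistent with every observation.

D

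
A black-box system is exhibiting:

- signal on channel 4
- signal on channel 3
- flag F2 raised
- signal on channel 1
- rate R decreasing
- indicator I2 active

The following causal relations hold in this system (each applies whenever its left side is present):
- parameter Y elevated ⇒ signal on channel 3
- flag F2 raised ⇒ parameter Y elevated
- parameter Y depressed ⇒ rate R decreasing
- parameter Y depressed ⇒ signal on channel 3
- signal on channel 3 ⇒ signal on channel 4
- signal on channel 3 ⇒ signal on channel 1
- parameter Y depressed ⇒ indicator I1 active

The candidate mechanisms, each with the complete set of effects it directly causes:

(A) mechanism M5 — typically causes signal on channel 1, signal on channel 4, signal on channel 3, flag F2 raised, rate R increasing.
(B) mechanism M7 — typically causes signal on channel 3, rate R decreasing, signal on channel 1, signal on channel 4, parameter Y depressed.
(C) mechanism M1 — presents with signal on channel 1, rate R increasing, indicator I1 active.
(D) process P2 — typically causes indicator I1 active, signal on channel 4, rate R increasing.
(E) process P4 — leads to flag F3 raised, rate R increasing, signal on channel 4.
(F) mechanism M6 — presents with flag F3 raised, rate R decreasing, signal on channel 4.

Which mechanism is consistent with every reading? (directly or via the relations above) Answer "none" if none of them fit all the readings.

none

Testing each hypothesis:
(A) mechanism M5 — signal on channel 4 +; signal on channel 3 +; flag F2 raised +; signal on channel 1 +; rate R decreasing -; indicator I2 active -
(B) mechanism M7 — does not account for flag F2 raised, indicator I2 active
(C) mechanism M1 — signal on channel 4 -; signal on channel 3 -; flag F2 raised -; signal on channel 1 +; rate R decreasing -; indicator I2 active -
(D) process P2 — fails on signal on channel 3, flag F2 raised, signal on channel 1, rate R decreasing, indicator I2 active (predicts rate R increasing, not rate R decreasing)
(E) process P4 — signal on channel 4 +; signal on channel 3 -; flag F2 raised -; signal on channel 1 -; rate R decreasing -; indicator I2 active -
(F) mechanism M6 — signal on channel 4 +; signal on channel 3 -; flag F2 raised -; signal on channel 1 -; rate R decreasing +; indicator I2 active -
None of the listed candidates fits everything.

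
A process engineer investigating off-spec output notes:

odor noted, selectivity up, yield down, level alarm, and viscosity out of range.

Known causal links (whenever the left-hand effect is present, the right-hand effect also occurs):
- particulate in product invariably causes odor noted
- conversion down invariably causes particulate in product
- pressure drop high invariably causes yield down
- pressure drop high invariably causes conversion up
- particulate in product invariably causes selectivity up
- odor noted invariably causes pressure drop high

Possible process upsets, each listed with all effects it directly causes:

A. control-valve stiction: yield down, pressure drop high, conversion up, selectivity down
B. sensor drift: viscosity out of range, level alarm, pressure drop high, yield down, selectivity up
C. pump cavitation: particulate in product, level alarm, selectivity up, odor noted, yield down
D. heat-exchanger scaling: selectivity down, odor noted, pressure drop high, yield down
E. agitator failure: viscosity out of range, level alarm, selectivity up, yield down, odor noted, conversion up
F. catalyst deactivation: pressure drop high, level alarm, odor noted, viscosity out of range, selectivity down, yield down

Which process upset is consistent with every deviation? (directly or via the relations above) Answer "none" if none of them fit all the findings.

E

Testing each hypothesis:
(A) control-valve stiction — fails on odor noted, selectivity up, level alarm, viscosity out of range (predicts selectivity down, not selectivity up)
(B) sensor drift — odor noted NO; selectivity up yes; yield down yes; level alarm yes; viscosity out of range yes
(C) pump cavitation — odor noted yes; selectivity up yes; yield down yes; level alarm yes; viscosity out of range NO
(D) heat-exchanger scaling — odor noted yes; selectivity up NO; yield down yes; level alarm NO; viscosity out of range NO
(E) agitator failure — odor noted yes; selectivity up yes; yield down yes; level alarm yes; viscosity out of range yes
(F) catalyst deactivation — fails on selectivity up (predicts selectivity down, not selectivity up)
Only (E) is consistent with every observation.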